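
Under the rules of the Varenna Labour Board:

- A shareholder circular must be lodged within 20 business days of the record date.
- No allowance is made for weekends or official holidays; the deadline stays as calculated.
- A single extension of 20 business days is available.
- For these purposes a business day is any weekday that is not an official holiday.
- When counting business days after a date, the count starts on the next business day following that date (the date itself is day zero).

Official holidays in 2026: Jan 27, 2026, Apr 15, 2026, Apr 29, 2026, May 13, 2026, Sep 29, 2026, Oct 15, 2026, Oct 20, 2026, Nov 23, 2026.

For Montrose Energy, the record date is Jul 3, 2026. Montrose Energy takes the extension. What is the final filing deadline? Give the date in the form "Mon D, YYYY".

Aug 28, 2026

Counting 20 business days after Jul 3, 2026 (skipping weekends and listed holidays) reaches Jul 31, 2026.
No adjustment is made for weekends or holidays, so Jul 31, 2026 stands.
The 20-business-day extension runs from Jul 31, 2026 to Aug 28, 2026.
Aug 28, 2026 is a Friday; no weekend or holiday adjustment applies.
Final deadline: Aug 28, 2026.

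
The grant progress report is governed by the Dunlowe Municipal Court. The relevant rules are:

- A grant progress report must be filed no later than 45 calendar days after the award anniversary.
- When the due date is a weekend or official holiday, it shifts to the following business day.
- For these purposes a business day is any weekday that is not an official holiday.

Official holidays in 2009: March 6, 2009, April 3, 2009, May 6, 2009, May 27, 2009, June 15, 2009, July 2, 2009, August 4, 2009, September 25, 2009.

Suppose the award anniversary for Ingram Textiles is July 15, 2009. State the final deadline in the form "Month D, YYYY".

August 31, 2009

Trigger date July 15, 2009 + 45 calendar days = August 29, 2009.
Because August 29, 2009 is a Saturday, the deadline becomes August 31, 2009 (Monday).
Final deadline: August 31, 2009.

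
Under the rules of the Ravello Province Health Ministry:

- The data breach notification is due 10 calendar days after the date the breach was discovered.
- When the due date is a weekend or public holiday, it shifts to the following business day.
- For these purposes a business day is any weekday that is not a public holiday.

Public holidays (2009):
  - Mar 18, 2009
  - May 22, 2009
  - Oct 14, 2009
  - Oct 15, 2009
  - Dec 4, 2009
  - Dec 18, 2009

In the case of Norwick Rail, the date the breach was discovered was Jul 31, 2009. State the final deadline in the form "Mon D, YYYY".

Aug 10, 2009

Trigger date Jul 31, 2009 + 10 calendar days = Aug 10, 2009.
Aug 10, 2009 is a Monday and not a listed holiday, so it stands.
Deadline: Aug 10, 2009.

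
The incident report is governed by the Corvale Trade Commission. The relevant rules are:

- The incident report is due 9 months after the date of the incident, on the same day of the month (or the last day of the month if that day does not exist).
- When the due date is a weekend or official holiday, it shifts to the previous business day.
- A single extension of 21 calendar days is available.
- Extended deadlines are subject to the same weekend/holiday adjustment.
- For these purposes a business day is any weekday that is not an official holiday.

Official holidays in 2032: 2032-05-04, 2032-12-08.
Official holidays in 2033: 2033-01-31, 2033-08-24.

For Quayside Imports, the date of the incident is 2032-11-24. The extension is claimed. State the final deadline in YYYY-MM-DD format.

2033-09-13

Moving 9 months forward from 2032-11-24 on the corresponding day gives 2033-08-24.
Because 2033-08-24 is a listed holiday, the deadline becomes 2033-08-23 (Tuesday).
Applying the 21-calendar-day extension: 2033-08-23 + 21 days = 2033-09-13.
2033-09-13 falls on a Tuesday, which is a business day, so no adjustment is needed.
The final due date is 2033-09-13.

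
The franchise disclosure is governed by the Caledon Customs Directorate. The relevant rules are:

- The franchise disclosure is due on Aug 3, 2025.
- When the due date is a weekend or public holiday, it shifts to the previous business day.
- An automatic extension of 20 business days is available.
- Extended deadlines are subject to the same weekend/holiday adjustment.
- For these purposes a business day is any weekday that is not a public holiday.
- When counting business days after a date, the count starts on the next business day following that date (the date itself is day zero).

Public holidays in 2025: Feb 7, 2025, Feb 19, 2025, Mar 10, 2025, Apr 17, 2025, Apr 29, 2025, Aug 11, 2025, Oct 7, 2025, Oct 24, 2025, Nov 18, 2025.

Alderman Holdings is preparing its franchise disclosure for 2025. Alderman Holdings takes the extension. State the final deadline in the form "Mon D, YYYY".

The statutory due date is Aug 3, 2025.
Aug 3, 2025 is a Sunday; the preceding business day is Aug 1, 2025 (Friday).
The 20-business-day extension runs from Aug 1, 2025 to Sep 1, 2025.
Sep 1, 2025 is a Monday and not a listed holiday, so it stands.
Deadline: Sep 1, 2025.

Sep 1, 2025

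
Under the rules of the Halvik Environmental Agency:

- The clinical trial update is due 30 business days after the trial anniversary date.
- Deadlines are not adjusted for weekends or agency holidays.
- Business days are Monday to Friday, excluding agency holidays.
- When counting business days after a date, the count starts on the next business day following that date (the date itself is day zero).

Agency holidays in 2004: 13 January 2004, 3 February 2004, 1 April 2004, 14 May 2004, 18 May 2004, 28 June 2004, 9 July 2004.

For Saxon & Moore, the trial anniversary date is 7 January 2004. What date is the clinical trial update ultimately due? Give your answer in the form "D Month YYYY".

Counting 30 business days after 7 January 2004 (skipping weekends and listed holidays) reaches 20 February 2004.
20 February 2004 falls on a Friday. The rules make no weekend/holiday allowance, so it remains 20 February 2004.
The final due date is 20 February 2004.

20 February 2004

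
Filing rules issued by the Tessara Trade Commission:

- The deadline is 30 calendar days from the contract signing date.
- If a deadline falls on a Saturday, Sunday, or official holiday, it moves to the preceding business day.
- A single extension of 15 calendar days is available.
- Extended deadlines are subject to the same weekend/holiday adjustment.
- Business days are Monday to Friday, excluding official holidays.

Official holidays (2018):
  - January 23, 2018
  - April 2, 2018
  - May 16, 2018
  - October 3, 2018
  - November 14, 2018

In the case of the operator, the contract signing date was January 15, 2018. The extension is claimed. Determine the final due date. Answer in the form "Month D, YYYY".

March 1, 2018

30 calendar days after January 15, 2018 is February 14, 2018.
February 14, 2018 (Wednesday) is already a business day.
Applying the 15-calendar-day extension: February 14, 2018 + 15 days = March 1, 2018.
March 1, 2018 is a Thursday and not a listed holiday, so it stands.
Final deadline: March 1, 2018.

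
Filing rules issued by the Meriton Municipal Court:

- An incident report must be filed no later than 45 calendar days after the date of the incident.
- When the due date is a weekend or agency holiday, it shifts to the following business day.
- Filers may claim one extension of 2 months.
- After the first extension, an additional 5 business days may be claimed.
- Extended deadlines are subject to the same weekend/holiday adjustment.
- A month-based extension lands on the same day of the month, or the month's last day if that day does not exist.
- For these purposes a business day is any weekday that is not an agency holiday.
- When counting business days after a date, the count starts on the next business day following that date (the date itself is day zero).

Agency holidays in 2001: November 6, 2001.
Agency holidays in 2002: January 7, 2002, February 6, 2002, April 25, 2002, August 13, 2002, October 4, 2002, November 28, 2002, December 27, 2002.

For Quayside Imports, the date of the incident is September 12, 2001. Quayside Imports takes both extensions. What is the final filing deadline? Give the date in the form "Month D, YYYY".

January 8, 2002

Trigger date September 12, 2001 + 45 calendar days = October 27, 2001.
October 27, 2001 falls on a Saturday. Rolling to the next business day gives October 29, 2001, a Monday.
Add 2 months to October 29, 2001: December 29, 2001.
Because December 29, 2001 is a Saturday, the deadline becomes December 31, 2001 (Monday).
Applying the 5-business-day extension: 5 business days after December 31, 2001 is January 8, 2002.
January 8, 2002 is a Tuesday and not a listed holiday, so it stands.
So the filing is due January 8, 2002.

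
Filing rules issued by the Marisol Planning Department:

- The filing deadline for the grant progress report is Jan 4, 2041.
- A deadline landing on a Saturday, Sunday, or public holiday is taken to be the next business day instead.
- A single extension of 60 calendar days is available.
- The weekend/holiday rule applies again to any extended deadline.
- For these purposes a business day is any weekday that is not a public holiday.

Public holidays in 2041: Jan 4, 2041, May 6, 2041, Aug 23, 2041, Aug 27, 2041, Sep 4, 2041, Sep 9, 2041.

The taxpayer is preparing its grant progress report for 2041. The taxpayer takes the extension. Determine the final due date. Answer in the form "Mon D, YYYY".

The statutory due date is Jan 4, 2041.
Jan 4, 2041 is a listed holiday; the next business day is Jan 7, 2041 (Monday).
With the 60-day extension, Jan 7, 2041 becomes Mar 8, 2041.
Mar 8, 2041 is a Friday and not a listed holiday, so it stands.
The final due date is Mar 8, 2041.

Mar 8, 2041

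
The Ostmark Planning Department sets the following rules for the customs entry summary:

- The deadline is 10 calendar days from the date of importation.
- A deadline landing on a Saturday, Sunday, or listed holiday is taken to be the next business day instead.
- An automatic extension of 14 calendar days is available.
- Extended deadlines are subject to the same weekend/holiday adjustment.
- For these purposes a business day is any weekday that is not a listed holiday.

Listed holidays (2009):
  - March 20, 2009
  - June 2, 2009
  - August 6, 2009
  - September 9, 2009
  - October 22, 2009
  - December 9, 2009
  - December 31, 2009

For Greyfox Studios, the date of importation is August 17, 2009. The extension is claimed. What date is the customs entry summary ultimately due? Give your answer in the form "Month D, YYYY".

Adding 10 calendar days to August 17, 2009 gives August 27, 2009.
August 27, 2009 (Thursday) is already a business day.
The 14-calendar-day extension moves the deadline from August 27, 2009 to September 10, 2009.
Since September 10, 2009 is a Thursday and not a holiday, the date is unchanged.
Deadline: September 10, 2009.

September 10, 2009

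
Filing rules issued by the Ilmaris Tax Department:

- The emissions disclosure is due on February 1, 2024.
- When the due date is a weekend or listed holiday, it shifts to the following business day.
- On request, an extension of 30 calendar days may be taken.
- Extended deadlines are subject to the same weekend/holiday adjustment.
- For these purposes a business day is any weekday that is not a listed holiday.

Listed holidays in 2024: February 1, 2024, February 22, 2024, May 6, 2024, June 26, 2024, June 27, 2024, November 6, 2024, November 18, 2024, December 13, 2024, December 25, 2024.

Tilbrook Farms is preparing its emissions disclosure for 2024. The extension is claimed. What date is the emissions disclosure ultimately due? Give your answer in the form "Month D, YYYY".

The statutory due date is February 1, 2024.
February 1, 2024 falls on a listed holiday. Rolling to the next business day gives February 2, 2024, a Friday.
The 30-calendar-day extension moves the deadline from February 2, 2024 to March 3, 2024.
March 3, 2024 falls on a Sunday. Rolling to the next business day gives March 4, 2024, a Monday.
Final deadline: March 4, 2024.

March 4, 2024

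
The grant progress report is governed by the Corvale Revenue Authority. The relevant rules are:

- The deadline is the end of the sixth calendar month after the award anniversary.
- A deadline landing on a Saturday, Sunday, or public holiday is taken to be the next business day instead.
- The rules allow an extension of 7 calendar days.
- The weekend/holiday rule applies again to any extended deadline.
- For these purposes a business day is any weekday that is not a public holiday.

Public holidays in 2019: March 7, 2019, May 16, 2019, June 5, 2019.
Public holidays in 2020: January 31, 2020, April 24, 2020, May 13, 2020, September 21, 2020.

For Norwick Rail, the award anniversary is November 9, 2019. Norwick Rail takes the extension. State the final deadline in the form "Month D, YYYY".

June 8, 2020

The sixth month after November 9, 2019 is May 2020, whose last day is May 31, 2020.
May 31, 2020 is a Sunday, so it moves to the next business day, June 1, 2020 (Monday).
Applying the 7-calendar-day extension: June 1, 2020 + 7 days = June 8, 2020.
June 8, 2020 is a Monday and not a listed holiday, so it stands.
The final due date is June 8, 2020.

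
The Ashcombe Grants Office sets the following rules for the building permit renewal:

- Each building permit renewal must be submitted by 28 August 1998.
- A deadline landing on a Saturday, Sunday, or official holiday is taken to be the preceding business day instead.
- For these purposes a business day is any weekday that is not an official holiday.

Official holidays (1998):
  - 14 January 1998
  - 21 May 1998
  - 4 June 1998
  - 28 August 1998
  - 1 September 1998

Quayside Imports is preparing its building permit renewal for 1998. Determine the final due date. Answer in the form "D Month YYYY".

27 August 1998

The stated deadline is 28 August 1998.
28 August 1998 falls on a listed holiday. Rolling to the preceding business day gives 27 August 1998, a Thursday.
Final deadline: 27 August 1998.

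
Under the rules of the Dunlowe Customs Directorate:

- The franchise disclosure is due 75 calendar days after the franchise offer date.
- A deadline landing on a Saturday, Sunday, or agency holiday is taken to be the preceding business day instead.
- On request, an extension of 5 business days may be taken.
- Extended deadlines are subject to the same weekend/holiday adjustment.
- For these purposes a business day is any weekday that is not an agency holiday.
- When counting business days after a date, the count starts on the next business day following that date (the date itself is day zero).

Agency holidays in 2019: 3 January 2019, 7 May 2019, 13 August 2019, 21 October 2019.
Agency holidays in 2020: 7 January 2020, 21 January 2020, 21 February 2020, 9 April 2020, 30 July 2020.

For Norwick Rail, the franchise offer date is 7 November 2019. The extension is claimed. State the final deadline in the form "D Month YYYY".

From 7 November 2019, 75 calendar days later is 21 January 2020.
21 January 2020 is a listed holiday; the preceding business day is 20 January 2020 (Monday).
The 5-business-day extension runs from 20 January 2020 to 28 January 2020.
28 January 2020 falls on a Tuesday, which is a business day, so no adjustment is needed.
Final deadline: 28 January 2020.

28 January 2020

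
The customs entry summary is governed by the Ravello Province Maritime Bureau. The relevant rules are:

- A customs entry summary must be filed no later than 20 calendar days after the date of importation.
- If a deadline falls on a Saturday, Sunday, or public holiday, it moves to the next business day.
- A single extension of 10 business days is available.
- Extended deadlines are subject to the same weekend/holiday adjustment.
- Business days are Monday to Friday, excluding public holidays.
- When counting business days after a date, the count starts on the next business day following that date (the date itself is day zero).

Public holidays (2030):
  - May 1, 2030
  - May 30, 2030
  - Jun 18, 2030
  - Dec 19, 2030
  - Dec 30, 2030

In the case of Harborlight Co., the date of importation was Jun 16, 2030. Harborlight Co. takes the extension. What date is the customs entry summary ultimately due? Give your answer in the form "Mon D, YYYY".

From Jun 16, 2030, 20 calendar days later is Jul 6, 2030.
Jul 6, 2030 is a Saturday, so it moves to the next business day, Jul 8, 2030 (Monday).
Counting 10 further business days from Jul 8, 2030 reaches Jul 22, 2030.
Since Jul 22, 2030 is a Monday and not a holiday, the date is unchanged.
So the filing is due Jul 22, 2030.

Jul 22, 2030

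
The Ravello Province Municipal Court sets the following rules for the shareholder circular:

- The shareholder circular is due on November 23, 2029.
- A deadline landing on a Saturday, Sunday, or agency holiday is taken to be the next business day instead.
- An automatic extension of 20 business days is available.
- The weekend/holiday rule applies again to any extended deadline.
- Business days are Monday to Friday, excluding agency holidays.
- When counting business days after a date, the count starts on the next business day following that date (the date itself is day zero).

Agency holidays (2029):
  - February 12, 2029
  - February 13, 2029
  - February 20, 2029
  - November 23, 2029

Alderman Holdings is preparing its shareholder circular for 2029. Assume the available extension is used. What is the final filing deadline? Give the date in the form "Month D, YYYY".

December 24, 2029

The statutory due date is November 23, 2029.
November 23, 2029 falls on a listed holiday. Rolling to the next business day gives November 26, 2029, a Monday.
Counting 20 further business days from November 26, 2029 reaches December 24, 2029.
December 24, 2029 is a Monday and not a listed holiday, so it stands.
The final due date is December 24, 2029.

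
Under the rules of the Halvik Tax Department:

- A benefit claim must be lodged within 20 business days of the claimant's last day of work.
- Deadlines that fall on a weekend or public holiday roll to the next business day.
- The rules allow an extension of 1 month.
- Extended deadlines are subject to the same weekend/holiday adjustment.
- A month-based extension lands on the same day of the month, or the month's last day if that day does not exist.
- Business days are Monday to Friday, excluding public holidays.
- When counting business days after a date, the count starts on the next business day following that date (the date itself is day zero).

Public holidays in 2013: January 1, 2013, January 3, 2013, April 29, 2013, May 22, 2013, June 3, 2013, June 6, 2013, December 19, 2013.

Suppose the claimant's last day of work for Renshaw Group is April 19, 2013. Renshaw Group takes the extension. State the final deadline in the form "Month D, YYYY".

June 20, 2013

20 business days after April 19, 2013, excluding weekends and holidays, is May 20, 2013.
May 20, 2013 (Monday) is already a business day.
Add 1 month to May 20, 2013: June 20, 2013.
Since June 20, 2013 is a Thursday and not a holiday, the date is unchanged.
Final deadline: June 20, 2013.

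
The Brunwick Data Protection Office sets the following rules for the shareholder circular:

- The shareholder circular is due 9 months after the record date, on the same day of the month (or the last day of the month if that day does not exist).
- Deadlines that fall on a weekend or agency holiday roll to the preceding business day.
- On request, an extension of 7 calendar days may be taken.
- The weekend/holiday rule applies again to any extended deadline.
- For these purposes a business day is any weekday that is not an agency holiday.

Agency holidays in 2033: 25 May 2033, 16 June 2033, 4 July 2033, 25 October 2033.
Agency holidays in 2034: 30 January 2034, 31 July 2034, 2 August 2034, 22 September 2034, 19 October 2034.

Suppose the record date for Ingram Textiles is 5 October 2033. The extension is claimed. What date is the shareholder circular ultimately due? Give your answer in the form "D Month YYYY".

12 July 2034

9 months after 5 October 2033, on the same day of the month, is 5 July 2034.
Since 5 July 2034 is a Wednesday and not a holiday, the date is unchanged.
With the 7-day extension, 5 July 2034 becomes 12 July 2034.
12 July 2034 falls on a Wednesday, which is a business day, so no adjustment is needed.
The final due date is 12 July 2034.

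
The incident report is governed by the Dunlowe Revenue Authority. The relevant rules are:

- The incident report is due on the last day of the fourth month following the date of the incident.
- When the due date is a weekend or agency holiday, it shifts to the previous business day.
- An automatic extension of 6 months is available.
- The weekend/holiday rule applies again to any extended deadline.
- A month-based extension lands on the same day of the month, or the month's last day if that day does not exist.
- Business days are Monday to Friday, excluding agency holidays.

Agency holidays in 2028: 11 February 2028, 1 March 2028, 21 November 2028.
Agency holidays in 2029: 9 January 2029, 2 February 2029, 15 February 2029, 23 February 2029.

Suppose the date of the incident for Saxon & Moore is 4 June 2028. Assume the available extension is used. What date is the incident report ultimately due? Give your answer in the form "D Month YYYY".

The fourth month after 4 June 2028 is October 2028, whose last day is 31 October 2028.
Since 31 October 2028 is a Tuesday and not a holiday, the date is unchanged.
Applying the 6 months extension: 6 months after 31 October 2028 is 30 April 2029 (day 31 does not exist in April, so the month's last day is used).
30 April 2029 (Monday) is already a business day.
The final due date is 30 April 2029.

30 April 2029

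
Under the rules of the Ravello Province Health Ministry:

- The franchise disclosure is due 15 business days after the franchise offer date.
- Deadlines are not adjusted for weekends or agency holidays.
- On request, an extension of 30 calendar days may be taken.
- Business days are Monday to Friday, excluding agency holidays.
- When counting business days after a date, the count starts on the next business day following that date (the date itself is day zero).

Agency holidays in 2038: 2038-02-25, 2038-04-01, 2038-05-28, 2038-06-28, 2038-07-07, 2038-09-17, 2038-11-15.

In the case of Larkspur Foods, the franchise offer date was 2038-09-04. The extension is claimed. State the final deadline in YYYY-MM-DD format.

2038-10-27

Starting the day after 2038-09-04 and counting 15 business days lands on 2038-09-27.
No adjustment is made for weekends or holidays, so 2038-09-27 stands.
With the 30-day extension, 2038-09-27 becomes 2038-10-27.
No adjustment is made for weekends or holidays, so 2038-10-27 stands.
The final due date is 2038-10-27.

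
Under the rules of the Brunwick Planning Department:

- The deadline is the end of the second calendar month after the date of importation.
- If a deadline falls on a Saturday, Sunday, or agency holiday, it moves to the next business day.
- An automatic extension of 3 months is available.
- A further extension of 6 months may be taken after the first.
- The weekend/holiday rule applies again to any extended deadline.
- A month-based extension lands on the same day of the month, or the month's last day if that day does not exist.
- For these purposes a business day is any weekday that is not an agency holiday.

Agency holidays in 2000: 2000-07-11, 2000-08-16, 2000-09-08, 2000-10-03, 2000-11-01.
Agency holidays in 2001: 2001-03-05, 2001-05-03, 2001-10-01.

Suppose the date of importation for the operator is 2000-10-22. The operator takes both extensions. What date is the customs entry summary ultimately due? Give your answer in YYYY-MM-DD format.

2001-10-02

The second month after 2000-10-22 is December 2000, whose last day is 2000-12-31.
2000-12-31 is a Sunday; the next business day is 2001-01-01 (Monday).
Add 3 months to 2001-01-01: 2001-04-01.
2001-04-01 is a Sunday; the next business day is 2001-04-02 (Monday).
Applying the 6 months extension: 6 months after 2001-04-02 is 2001-10-02.
2001-10-02 falls on a Tuesday, which is a business day, so no adjustment is needed.
Deadline: 2001-10-02.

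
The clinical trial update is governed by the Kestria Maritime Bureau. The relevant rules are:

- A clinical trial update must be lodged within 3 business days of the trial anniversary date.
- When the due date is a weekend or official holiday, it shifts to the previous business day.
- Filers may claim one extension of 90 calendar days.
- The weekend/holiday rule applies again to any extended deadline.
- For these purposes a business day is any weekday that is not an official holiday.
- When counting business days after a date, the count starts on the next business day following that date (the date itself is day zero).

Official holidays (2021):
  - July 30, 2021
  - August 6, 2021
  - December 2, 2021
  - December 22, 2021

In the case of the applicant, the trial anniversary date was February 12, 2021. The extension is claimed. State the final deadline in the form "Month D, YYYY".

Counting 3 business days after February 12, 2021 (skipping weekends and listed holidays) reaches February 17, 2021.
February 17, 2021 (Wednesday) is already a business day.
The 90-calendar-day extension moves the deadline from February 17, 2021 to May 18, 2021.
May 18, 2021 (Tuesday) is already a business day.
So the filing is due May 18, 2021.

May 18, 2021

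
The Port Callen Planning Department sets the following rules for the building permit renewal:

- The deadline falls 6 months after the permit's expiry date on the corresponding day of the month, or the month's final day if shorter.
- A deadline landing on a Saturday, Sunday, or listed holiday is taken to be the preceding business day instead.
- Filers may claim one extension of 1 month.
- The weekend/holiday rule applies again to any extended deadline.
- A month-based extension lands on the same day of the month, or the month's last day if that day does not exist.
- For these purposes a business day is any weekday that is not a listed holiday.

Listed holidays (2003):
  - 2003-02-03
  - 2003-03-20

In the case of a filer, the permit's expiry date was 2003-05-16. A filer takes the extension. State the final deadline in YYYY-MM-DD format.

Moving 6 months forward from 2003-05-16 on the corresponding day gives 2003-11-16.
2003-11-16 falls on a Sunday. Rolling to the preceding business day gives 2003-11-14, a Friday.
Applying the 1 month extension: 1 month after 2003-11-14 is 2003-12-14.
Because 2003-12-14 is a Sunday, the deadline becomes 2003-12-12 (Friday).
Deadline: 2003-12-12.

2003-12-12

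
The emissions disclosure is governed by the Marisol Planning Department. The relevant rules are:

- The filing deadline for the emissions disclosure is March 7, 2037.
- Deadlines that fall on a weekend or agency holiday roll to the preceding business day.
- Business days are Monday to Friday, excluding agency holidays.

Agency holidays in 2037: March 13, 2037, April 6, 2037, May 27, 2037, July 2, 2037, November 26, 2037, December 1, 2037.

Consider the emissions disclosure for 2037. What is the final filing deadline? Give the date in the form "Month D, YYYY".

March 6, 2037

The statutory due date is March 7, 2037.
March 7, 2037 is a Saturday, so it moves to the preceding business day, March 6, 2037 (Friday).
Deadline: March 6, 2037.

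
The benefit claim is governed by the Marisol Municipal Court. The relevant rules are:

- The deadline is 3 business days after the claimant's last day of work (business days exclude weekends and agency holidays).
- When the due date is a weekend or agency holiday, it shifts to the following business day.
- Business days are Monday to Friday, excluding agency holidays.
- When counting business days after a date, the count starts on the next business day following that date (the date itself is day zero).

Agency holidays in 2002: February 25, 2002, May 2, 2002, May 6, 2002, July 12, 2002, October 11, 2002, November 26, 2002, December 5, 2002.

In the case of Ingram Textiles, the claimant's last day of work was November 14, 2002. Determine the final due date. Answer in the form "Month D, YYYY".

Counting 3 business days after November 14, 2002 (skipping weekends and listed holidays) reaches November 19, 2002.
Since November 19, 2002 is a Tuesday and not a holiday, the date is unchanged.
So the filing is due November 19, 2002.

November 19, 2002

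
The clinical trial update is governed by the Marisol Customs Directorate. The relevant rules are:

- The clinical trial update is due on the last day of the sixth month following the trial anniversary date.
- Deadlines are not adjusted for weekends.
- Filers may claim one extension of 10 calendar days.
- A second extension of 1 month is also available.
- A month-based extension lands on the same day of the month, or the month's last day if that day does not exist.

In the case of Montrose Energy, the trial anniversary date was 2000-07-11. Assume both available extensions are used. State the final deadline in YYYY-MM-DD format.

2001-03-10

6 months after 2000-07-11 falls in January 2001; the last day of that month is 2001-01-31.
No adjustment is made for weekends or holidays, so 2001-01-31 stands.
Add the 10 calendar-day extension to 2001-01-31: 2001-02-10.
2001-02-10 is a Saturday; no weekend or holiday adjustment applies.
The 1 month extension carries 2001-02-10 to 2001-03-10.
No adjustment is made for weekends or holidays, so 2001-03-10 stands.
The final due date is 2001-03-10.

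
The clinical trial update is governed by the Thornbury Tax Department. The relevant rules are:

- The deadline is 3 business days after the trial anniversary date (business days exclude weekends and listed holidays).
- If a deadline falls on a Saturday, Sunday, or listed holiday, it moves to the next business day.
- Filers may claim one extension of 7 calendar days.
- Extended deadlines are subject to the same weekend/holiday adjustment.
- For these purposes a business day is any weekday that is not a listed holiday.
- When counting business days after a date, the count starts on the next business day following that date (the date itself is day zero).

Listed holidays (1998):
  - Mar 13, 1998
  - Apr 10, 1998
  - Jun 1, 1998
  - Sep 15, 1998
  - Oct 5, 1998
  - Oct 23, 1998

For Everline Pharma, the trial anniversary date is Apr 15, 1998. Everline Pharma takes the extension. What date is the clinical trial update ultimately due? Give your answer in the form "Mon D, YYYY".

Apr 27, 1998

Starting the day after Apr 15, 1998 and counting 3 business days lands on Apr 20, 1998.
Apr 20, 1998 falls on a Monday, which is a business day, so no adjustment is needed.
Add the 7 calendar-day extension to Apr 20, 1998: Apr 27, 1998.
Apr 27, 1998 (Monday) is already a business day.
Final deadline: Apr 27, 1998.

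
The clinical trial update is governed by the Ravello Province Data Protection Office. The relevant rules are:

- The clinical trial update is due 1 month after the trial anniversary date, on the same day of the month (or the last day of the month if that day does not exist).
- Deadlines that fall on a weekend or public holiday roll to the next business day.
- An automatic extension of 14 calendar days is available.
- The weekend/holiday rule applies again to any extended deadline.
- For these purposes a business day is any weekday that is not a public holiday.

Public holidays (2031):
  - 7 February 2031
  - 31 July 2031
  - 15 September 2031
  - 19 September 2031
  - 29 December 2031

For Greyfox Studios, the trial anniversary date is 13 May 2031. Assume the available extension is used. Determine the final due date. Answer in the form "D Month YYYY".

1 month after 13 May 2031, on the same day of the month, is 13 June 2031.
Since 13 June 2031 is a Friday and not a holiday, the date is unchanged.
Add the 14 calendar-day extension to 13 June 2031: 27 June 2031.
27 June 2031 falls on a Friday, which is a business day, so no adjustment is needed.
Final deadline: 27 June 2031.

27 June 2031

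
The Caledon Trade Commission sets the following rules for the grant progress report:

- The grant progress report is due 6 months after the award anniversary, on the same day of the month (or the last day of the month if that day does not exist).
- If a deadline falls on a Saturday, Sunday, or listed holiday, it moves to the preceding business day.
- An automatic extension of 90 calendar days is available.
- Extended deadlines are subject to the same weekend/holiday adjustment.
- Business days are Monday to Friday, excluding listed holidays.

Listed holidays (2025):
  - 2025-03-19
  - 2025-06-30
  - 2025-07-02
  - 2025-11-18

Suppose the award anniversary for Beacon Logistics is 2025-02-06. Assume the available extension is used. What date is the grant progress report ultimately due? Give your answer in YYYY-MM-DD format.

Moving 6 months forward from 2025-02-06 on the corresponding day gives 2025-08-06.
Since 2025-08-06 is a Wednesday and not a holiday, the date is unchanged.
Add the 90 calendar-day extension to 2025-08-06: 2025-11-04.
2025-11-04 is a Tuesday and not a listed holiday, so it stands.
Final deadline: 2025-11-04.

2025-11-04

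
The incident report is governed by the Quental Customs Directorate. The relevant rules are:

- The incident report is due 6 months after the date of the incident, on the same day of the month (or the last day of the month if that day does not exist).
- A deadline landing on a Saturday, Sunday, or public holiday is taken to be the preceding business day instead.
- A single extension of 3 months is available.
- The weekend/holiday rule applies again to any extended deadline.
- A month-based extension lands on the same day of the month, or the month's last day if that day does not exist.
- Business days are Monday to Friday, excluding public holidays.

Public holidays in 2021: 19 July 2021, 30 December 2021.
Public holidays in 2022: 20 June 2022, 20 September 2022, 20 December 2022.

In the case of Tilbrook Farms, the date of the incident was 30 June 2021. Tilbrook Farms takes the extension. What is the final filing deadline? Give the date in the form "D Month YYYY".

29 March 2022

Moving 6 months forward from 30 June 2021 on the corresponding day gives 30 December 2021.
Because 30 December 2021 is a listed holiday, the deadline becomes 29 December 2021 (Wednesday).
Add 3 months to 29 December 2021: 29 March 2022.
Since 29 March 2022 is a Tuesday and not a holiday, the date is unchanged.
Deadline: 29 March 2022.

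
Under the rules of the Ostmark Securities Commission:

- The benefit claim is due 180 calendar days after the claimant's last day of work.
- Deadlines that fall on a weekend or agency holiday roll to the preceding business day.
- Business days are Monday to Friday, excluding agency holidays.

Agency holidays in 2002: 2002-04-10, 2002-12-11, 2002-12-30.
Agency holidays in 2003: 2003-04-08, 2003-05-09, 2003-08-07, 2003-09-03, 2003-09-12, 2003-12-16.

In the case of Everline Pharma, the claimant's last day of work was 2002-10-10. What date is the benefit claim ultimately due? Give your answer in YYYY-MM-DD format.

2003-04-07

From 2002-10-10, 180 calendar days later is 2003-04-08.
Because 2003-04-08 is a listed holiday, the deadline becomes 2003-04-07 (Monday).
Final deadline: 2003-04-07.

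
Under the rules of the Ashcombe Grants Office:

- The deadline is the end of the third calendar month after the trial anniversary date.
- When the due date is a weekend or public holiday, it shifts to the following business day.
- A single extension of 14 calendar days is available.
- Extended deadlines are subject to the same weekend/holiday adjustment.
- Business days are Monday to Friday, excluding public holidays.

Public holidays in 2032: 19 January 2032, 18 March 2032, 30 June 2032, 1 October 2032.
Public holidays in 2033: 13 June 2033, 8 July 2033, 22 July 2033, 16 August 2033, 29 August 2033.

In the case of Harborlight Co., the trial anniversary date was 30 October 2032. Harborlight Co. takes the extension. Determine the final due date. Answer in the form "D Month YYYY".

14 February 2033

3 months after 30 October 2032 is January 2033; that month ends on 31 January 2033.
Since 31 January 2033 is a Monday and not a holiday, the date is unchanged.
Applying the 14-calendar-day extension: 31 January 2033 + 14 days = 14 February 2033.
14 February 2033 falls on a Monday, which is a business day, so no adjustment is needed.
So the filing is due 14 February 2033.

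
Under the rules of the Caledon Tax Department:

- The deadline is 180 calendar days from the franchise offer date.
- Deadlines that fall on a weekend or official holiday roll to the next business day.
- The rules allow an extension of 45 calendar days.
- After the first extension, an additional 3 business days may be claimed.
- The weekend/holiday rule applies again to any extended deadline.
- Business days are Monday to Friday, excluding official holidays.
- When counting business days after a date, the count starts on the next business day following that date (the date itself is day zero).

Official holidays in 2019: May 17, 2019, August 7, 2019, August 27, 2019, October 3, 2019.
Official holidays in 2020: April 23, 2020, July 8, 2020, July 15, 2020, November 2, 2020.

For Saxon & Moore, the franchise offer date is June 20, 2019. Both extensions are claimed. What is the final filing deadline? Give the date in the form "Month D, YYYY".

February 5, 2020

Trigger date June 20, 2019 + 180 calendar days = December 17, 2019.
December 17, 2019 is a Tuesday and not a listed holiday, so it stands.
The 45-calendar-day extension moves the deadline from December 17, 2019 to January 31, 2020.
January 31, 2020 (Friday) is already a business day.
The 3-business-day extension runs from January 31, 2020 to February 5, 2020.
Since February 5, 2020 is a Wednesday and not a holiday, the date is unchanged.
Deadline: February 5, 2020.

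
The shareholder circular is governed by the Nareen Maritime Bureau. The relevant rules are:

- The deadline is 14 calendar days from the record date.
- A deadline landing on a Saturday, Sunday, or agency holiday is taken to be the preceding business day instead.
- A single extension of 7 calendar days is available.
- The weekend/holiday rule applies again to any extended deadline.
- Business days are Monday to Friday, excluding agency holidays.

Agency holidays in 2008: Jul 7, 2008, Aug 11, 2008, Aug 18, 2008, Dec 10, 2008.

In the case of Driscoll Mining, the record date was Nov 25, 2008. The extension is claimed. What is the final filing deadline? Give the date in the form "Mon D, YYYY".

Dec 16, 2008

14 calendar days after Nov 25, 2008 is Dec 9, 2008.
Dec 9, 2008 (Tuesday) is already a business day.
With the 7-day extension, Dec 9, 2008 becomes Dec 16, 2008.
Since Dec 16, 2008 is a Tuesday and not a holiday, the date is unchanged.
Final deadline: Dec 16, 2008.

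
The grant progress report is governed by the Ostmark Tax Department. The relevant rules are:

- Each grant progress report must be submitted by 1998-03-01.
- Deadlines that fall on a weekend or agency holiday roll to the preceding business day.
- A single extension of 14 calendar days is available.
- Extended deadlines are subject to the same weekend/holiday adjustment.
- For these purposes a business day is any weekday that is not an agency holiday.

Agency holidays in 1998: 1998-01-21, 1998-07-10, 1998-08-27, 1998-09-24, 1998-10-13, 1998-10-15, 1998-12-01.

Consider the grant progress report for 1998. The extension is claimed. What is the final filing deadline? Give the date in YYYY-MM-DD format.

1998-03-13

The statutory due date is 1998-03-01.
1998-03-01 is a Sunday; the preceding business day is 1998-02-27 (Friday).
Applying the 14-calendar-day extension: 1998-02-27 + 14 days = 1998-03-13.
Since 1998-03-13 is a Friday and not a holiday, the date is unchanged.
Deadline: 1998-03-13.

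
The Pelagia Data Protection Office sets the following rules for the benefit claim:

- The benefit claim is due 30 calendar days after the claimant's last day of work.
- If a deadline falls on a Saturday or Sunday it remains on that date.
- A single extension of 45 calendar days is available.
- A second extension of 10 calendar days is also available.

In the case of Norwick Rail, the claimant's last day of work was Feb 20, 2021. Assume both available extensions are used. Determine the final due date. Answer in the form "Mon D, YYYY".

From Feb 20, 2021, 30 calendar days later is Mar 22, 2021.
Mar 22, 2021 is a Monday; no weekend or holiday adjustment applies.
With the 45-day extension, Mar 22, 2021 becomes May 6, 2021.
May 6, 2021 is a Thursday; no weekend or holiday adjustment applies.
Add the 10 calendar-day extension to May 6, 2021: May 16, 2021.
No adjustment is made for weekends or holidays, so May 16, 2021 stands.
Final deadline: May 16, 2021.

May 16, 2021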